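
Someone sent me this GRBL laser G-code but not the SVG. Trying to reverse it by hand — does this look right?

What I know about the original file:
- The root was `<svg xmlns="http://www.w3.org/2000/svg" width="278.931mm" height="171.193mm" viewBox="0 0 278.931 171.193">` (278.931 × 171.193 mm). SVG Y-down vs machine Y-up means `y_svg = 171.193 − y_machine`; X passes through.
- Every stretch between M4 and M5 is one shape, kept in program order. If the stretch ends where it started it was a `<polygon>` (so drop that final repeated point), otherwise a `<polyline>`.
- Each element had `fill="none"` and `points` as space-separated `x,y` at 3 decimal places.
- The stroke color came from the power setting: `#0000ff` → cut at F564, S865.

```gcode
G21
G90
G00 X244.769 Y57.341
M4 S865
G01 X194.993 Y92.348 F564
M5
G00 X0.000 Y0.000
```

<svg xmlns="http://www.w3.org/2000/svg" width="278.931mm" height="171.193mm" viewBox="0 0 278.931 171.193">
  <polyline points="244.769,113.852 194.993,78.845" fill="none" stroke="#0000ff"/>
</svg>

Each laser-on run becomes one SVG element. Flip Y back into SVG space with y_svg = 171.193 − y_machine. Every run uses S865, so all elements get stroke `#0000ff` (cut).

Run 1: The run is open, so emit a `<polyline>` with points (Y-flipped): 244.769,113.852 194.993,78.845.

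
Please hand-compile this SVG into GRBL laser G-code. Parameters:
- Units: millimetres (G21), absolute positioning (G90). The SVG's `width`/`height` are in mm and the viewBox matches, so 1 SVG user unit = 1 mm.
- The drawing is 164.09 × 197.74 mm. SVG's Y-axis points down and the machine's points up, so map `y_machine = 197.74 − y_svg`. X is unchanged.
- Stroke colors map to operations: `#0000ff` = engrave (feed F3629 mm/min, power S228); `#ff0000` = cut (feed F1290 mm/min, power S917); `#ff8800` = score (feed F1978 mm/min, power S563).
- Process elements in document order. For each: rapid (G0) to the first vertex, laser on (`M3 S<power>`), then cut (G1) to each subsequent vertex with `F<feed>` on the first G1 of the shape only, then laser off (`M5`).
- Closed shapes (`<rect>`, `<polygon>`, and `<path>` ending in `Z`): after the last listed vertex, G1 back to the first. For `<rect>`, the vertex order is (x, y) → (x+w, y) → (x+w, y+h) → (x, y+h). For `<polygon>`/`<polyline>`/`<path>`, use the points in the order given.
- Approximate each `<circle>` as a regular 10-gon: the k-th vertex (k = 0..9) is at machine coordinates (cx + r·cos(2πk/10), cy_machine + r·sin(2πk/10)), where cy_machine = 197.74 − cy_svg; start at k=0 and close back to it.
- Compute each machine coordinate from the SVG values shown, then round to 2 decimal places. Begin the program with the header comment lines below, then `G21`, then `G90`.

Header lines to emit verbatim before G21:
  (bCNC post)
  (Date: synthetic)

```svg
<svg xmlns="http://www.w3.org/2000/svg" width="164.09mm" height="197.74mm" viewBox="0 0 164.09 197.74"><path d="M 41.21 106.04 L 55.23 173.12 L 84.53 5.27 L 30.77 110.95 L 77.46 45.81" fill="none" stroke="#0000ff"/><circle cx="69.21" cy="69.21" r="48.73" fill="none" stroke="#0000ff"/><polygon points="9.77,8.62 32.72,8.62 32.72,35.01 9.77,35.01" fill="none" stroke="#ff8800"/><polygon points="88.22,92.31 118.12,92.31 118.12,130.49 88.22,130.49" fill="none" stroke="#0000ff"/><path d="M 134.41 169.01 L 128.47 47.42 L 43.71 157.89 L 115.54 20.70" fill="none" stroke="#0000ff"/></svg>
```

viewBox `0 0 164.09 197.74` with mm width/height → 1 unit = 1 mm. Flip: y_m = 197.74 − y_svg.

**Shape 1** — `<path>` open polyline, stroke `#0000ff` → engrave (S228, F3629). Machine vertices: (41.21,91.70) → (55.23,24.62) → (84.53,192.47) → (30.77,86.79) → (77.46,151.93). Open path.

**Shape 2** — `<circle>` circle, stroke `#0000ff` → engrave (S228, F3629). Machine vertices: (117.94,128.53) → (108.63,157.17) → (84.27,174.87) → (54.15,174.87) → (29.79,157.17) → (20.48,128.53) → (29.79,99.89) → (54.15,82.19) → (84.27,82.19) → (108.63,99.89) → (117.94,128.53). Closed: final G1 returns to the first vertex.

**Shape 3** — `<polygon>` rectangle, stroke `#ff8800` → score (S563, F1978). Machine vertices: (9.77,189.12) → (32.72,189.12) → (32.72,162.73) → (9.77,162.73) → (9.77,189.12). Closed: final G1 returns to the first vertex.

**Shape 4** — `<polygon>` rectangle, stroke `#0000ff` → engrave (S228, F3629). Machine vertices: (88.22,105.43) → (118.12,105.43) → (118.12,67.25) → (88.22,67.25) → (88.22,105.43). Closed: final G1 returns to the first vertex.

**Shape 5** — `<path>` open polyline, stroke `#0000ff` → engrave (S228, F3629). Machine vertices: (134.41,28.73) → (128.47,150.32) → (43.71,39.85) → (115.54,177.04). Open path.

(bCNC post)
(Date: synthetic)
G21
G90
G0 X41.21 Y91.70
M3 S228
G1 X55.23 Y24.62 F3629
G1 X84.53 Y192.47
G1 X30.77 Y86.79
G1 X77.46 Y151.93
M5
G0 X117.94 Y128.53
M3 S228
G1 X108.63 Y157.17 F3629
G1 X84.27 Y174.87
G1 X54.15 Y174.87
G1 X29.79 Y157.17
G1 X20.48 Y128.53
G1 X29.79 Y99.89
G1 X54.15 Y82.19
G1 X84.27 Y82.19
G1 X108.63 Y99.89
G1 X117.94 Y128.53
M5
G0 X9.77 Y189.12
M3 S563
G1 X32.72 Y189.12 F1978
G1 X32.72 Y162.73
G1 X9.77 Y162.73
G1 X9.77 Y189.12
M5
G0 X88.22 Y105.43
M3 S228
G1 X118.12 Y105.43 F3629
G1 X118.12 Y67.25
G1 X88.22 Y67.25
G1 X88.22 Y105.43
M5
G0 X134.41 Y28.73
M3 S228
G1 X128.47 Y150.32 F3629
G1 X43.71 Y39.85
G1 X115.54 Y177.04
M5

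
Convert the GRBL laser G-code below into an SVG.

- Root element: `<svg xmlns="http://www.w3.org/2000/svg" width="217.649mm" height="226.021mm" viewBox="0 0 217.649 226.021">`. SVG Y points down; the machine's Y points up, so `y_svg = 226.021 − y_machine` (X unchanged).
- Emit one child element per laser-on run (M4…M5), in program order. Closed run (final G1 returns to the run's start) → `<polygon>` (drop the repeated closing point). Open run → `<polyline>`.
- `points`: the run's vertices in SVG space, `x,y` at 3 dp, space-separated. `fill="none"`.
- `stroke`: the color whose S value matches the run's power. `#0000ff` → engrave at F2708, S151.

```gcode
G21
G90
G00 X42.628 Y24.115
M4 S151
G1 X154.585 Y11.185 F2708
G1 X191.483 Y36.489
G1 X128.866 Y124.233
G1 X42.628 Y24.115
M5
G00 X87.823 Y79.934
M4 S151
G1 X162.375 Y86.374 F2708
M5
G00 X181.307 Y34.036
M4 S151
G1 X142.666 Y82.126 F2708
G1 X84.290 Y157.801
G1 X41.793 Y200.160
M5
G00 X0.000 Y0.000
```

Each laser-on run becomes one SVG element. Flip Y back into SVG space with y_svg = 226.021 − y_machine. Every run uses S151, so all elements get stroke `#0000ff` (engrave).

Run 1: The run returns to its start, so emit a `<polygon>` with points (Y-flipped): 42.628,201.906 154.585,214.836 191.483,189.532 128.866,101.788.

Run 2: The run is open, so emit a `<polyline>` with points (Y-flipped): 87.823,146.087 162.375,139.647.

Run 3: The run is open, so emit a `<polyline>` with points (Y-flipped): 181.307,191.985 142.666,143.895 84.290,68.220 41.793,25.861.

<svg xmlns="http://www.w3.org/2000/svg" width="217.649mm" height="226.021mm" viewBox="0 0 217.649 226.021">
  <polygon points="42.628,201.906 154.585,214.836 191.483,189.532 128.866,101.788" fill="none" stroke="#0000ff"/>
  <polyline points="87.823,146.087 162.375,139.647" fill="none" stroke="#0000ff"/>
  <polyline points="181.307,191.985 142.666,143.895 84.290,68.220 41.793,25.861" fill="none" stroke="#0000ff"/>
</svg>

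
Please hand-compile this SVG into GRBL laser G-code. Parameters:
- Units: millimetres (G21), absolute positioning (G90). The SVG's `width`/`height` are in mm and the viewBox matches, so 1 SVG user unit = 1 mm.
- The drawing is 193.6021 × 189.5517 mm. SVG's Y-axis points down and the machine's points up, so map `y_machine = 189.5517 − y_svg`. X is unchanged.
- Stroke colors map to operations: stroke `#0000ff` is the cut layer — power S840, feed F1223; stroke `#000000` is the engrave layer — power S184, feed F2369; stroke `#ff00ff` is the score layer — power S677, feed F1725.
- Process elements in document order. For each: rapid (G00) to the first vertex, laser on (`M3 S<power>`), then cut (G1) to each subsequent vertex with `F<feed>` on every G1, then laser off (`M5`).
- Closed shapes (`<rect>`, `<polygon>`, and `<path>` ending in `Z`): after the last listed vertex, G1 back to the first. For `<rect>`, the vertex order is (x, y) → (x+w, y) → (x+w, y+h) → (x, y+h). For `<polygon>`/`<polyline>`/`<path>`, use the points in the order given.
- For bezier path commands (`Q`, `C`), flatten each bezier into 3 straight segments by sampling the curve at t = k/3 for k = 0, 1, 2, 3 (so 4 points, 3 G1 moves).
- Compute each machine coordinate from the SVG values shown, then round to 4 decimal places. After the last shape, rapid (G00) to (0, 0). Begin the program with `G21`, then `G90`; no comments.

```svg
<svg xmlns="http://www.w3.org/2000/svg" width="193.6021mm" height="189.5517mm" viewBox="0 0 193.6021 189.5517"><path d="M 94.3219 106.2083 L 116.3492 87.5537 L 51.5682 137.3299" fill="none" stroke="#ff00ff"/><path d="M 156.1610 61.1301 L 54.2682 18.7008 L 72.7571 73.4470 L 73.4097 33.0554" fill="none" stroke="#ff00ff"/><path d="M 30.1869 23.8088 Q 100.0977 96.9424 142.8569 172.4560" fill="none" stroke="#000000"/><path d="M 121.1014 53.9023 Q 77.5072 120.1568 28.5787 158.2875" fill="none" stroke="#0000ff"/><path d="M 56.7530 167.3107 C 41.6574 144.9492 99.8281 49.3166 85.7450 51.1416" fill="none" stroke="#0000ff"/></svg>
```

viewBox `0 0 193.6021 189.5517` with mm width/height → 1 unit = 1 mm. Flip: y_m = 189.5517 − y_svg.

**Shape 1** — `<path>` open polyline, stroke `#ff00ff` → score (S677, F1725). Machine vertices: (94.3219,83.3434) → (116.3492,101.9980) → (51.5682,52.2218). Open path.

**Shape 2** — `<path>` open polyline, stroke `#ff00ff` → score (S677, F1725). Machine vertices: (156.1610,128.4216) → (54.2682,170.8509) → (72.7571,116.1047) → (73.4097,156.4963). Open path.

**Shape 3** — `<path>` quadratic bezier, stroke `#000000` → engrave (S184, F2369). Control points (SVG): P0=(30.1869,23.8088), P1=(100.0977,96.9424), P2=(142.8569,172.4560); sampled at t=k/3. Machine vertices: (30.1869,165.7429) → (73.7773,116.7227) → (111.3339,67.1737) → (142.8569,17.0957). Open path.

**Shape 4** — `<path>` quadratic bezier, stroke `#0000ff` → cut (S840, F1223). Control points (SVG): P0=(121.1014,53.9023), P1=(77.5072,120.1568), P2=(28.5787,158.2875); sampled at t=k/3. Machine vertices: (121.1014,135.6494) → (91.4459,94.6046) → (60.6050,59.8095) → (28.5787,31.2642). Open path.

**Shape 5** — `<path>` cubic bezier, stroke `#0000ff` → cut (S840, F1223). Control points (SVG): P0=(56.7530,167.3107), P1=(41.6574,144.9492), P2=(99.8281,49.3166), P3=(85.7450,51.1416); sampled at t=k/3. Machine vertices: (56.7530,22.2410) → (60.6899,62.7029) → (81.1331,114.0725) → (85.7450,138.4101). Open path.

G21
G90
G00 X94.3219 Y83.3434
M3 S677
G1 X116.3492 Y101.9980 F1725
G1 X51.5682 Y52.2218 F1725
M5
G00 X156.1610 Y128.4216
M3 S677
G1 X54.2682 Y170.8509 F1725
G1 X72.7571 Y116.1047 F1725
G1 X73.4097 Y156.4963 F1725
M5
G00 X30.1869 Y165.7429
M3 S184
G1 X73.7773 Y116.7227 F2369
G1 X111.3339 Y67.1737 F2369
G1 X142.8569 Y17.0957 F2369
M5
G00 X121.1014 Y135.6494
M3 S840
G1 X91.4459 Y94.6046 F1223
G1 X60.6050 Y59.8095 F1223
G1 X28.5787 Y31.2642 F1223
M5
G00 X56.7530 Y22.2410
M3 S840
G1 X60.6899 Y62.7029 F1223
G1 X81.1331 Y114.0725 F1223
G1 X85.7450 Y138.4101 F1223
M5
G00 X0.0000 Y0.0000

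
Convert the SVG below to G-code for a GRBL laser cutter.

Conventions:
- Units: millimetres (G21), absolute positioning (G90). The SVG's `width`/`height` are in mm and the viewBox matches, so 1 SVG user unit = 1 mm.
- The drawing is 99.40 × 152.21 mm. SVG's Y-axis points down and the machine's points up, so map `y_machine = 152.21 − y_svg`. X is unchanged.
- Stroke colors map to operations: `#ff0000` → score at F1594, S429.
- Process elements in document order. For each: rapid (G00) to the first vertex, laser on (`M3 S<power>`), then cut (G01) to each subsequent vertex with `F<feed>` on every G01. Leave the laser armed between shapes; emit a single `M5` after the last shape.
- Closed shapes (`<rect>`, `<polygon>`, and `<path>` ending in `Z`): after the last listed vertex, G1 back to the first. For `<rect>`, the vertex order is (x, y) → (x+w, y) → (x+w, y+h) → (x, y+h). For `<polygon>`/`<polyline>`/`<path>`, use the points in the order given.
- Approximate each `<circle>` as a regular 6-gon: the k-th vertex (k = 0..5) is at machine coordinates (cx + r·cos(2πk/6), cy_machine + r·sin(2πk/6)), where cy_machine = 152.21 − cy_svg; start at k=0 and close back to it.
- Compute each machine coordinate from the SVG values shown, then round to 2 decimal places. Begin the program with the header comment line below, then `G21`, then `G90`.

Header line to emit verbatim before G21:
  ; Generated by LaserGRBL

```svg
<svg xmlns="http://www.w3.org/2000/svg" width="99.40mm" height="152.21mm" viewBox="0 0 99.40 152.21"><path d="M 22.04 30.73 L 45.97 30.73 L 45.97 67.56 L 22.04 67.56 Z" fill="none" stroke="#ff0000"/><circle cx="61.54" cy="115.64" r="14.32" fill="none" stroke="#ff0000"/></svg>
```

; Generated by LaserGRBL
G21
G90
G00 X22.04 Y121.48
M3 S429
G01 X45.97 Y121.48 F1594
G01 X45.97 Y84.65 F1594
G01 X22.04 Y84.65 F1594
G01 X22.04 Y121.48 F1594
G00 X75.86 Y36.57
M3 S429
G01 X68.70 Y48.97 F1594
G01 X54.38 Y48.97 F1594
G01 X47.22 Y36.57 F1594
G01 X54.38 Y24.17 F1594
G01 X68.70 Y24.17 F1594
G01 X75.86 Y36.57 F1594
M5

viewBox `0 0 99.40 152.21` with mm width/height → 1 unit = 1 mm. Flip: y_m = 152.21 − y_svg.

**Shape 1** — `<path>` rectangle, stroke `#ff0000` → score (S429, F1594). Machine vertices: (22.04,121.48) → (45.97,121.48) → (45.97,84.65) → (22.04,84.65) → (22.04,121.48). Closed: final G1 returns to the first vertex.

**Shape 2** — `<circle>` circle, stroke `#ff0000` → score (S429, F1594). Machine vertices: (75.86,36.57) → (68.70,48.97) → (54.38,48.97) → (47.22,36.57) → (54.38,24.17) → (68.70,24.17) → (75.86,36.57). Closed: final G1 returns to the first vertex.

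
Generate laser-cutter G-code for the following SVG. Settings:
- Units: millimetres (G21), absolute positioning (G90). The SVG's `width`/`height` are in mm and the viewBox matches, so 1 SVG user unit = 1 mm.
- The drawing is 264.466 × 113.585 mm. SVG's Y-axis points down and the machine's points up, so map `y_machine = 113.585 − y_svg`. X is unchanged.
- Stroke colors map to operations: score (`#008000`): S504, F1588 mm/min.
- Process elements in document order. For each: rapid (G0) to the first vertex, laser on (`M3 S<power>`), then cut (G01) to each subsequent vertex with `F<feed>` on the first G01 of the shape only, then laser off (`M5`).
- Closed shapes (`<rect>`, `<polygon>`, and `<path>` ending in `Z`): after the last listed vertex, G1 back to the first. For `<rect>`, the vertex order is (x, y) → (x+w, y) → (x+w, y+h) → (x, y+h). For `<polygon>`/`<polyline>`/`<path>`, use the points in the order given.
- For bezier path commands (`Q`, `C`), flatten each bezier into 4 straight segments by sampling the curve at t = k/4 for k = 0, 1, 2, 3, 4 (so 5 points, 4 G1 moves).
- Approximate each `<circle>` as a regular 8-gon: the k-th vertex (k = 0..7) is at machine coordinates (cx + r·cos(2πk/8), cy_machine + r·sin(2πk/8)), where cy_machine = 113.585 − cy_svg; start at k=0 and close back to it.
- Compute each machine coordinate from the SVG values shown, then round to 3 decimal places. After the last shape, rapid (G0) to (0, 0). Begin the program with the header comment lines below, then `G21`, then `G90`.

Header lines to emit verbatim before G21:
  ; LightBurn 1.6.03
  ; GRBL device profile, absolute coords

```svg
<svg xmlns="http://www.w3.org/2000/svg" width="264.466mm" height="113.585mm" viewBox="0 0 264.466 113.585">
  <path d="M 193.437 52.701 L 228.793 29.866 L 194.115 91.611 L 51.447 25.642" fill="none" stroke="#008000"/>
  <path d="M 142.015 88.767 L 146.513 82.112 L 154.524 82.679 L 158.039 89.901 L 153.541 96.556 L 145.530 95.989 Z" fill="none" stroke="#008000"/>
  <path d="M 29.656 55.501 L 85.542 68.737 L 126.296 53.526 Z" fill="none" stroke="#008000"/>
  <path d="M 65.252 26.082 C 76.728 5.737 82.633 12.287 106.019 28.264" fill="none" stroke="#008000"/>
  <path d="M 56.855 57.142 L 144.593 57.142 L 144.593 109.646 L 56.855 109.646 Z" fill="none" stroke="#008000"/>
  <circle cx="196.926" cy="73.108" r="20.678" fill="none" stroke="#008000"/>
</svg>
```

; LightBurn 1.6.03
; GRBL device profile, absolute coords
G21
G90
G0 X193.437 Y60.884
M3 S504
G01 X228.793 Y83.719 F1588
G01 X194.115 Y21.974
G01 X51.447 Y87.943
M5
G0 X142.015 Y24.818
M3 S504
G01 X146.513 Y31.473 F1588
G01 X154.524 Y30.906
G01 X158.039 Y23.684
G01 X153.541 Y17.029
G01 X145.530 Y17.596
G01 X142.015 Y24.818
M5
G0 X29.656 Y58.084
M3 S504
G01 X85.542 Y44.848 F1588
G01 X126.296 Y60.059
G01 X29.656 Y58.084
M5
G0 X65.252 Y87.503
M3 S504
G01 X73.175 Y97.992 F1588
G01 X81.169 Y100.033
G01 X91.397 Y95.263
G01 X106.019 Y85.321
M5
G0 X56.855 Y56.443
M3 S504
G01 X144.593 Y56.443 F1588
G01 X144.593 Y3.939
G01 X56.855 Y3.939
G01 X56.855 Y56.443
M5
G0 X217.604 Y40.477
M3 S504
G01 X211.548 Y55.099 F1588
G01 X196.926 Y61.155
G01 X182.304 Y55.099
G01 X176.248 Y40.477
G01 X182.304 Y25.855
G01 X196.926 Y19.799
G01 X211.548 Y25.855
G01 X217.604 Y40.477
M5
G0 X0.000 Y0.000

Since the viewBox matches the mm dimensions, user units are millimetres directly. The only transform is the Y-flip y_m = 113.585 − y_svg.

Shape 1 is a open polyline drawn with `<path>`. Its stroke #008000 means score at S504, F1588. After flipping Y the toolpath is (193.437,60.884) → (228.793,83.719) → (194.115,21.974) → (51.447,87.943).

Shape 2 is a regular polygon drawn with `<path>`. Its stroke #008000 means score at S504, F1588. After flipping Y the toolpath is (142.015,24.818) → (146.513,31.473) → (154.524,30.906) → (158.039,23.684) → (153.541,17.029) → (145.530,17.596) → (142.015,24.818), returning to the start.

Shape 3 is a closed polygon drawn with `<path>`. Its stroke #008000 means score at S504, F1588. After flipping Y the toolpath is (29.656,58.084) → (85.542,44.848) → (126.296,60.059) → (29.656,58.084), returning to the start.

Shape 4 is a cubic bezier drawn with `<path>`. Its stroke #008000 means score at S504, F1588. After flipping Y the toolpath is (65.252,87.503) → (73.175,97.992) → (81.169,100.033) → (91.397,95.263) → (106.019,85.321).

Shape 5 is a rectangle drawn with `<path>`. Its stroke #008000 means score at S504, F1588. After flipping Y the toolpath is (56.855,56.443) → (144.593,56.443) → (144.593,3.939) → (56.855,3.939) → (56.855,56.443), returning to the start.

Shape 6 is a circle drawn with `<circle>`. Its stroke #008000 means score at S504, F1588. After flipping Y the toolpath is (217.604,40.477) → (211.548,55.099) → (196.926,61.155) → (182.304,55.099) → (176.248,40.477) → (182.304,25.855) → (196.926,19.799) → (211.548,25.855) → (217.604,40.477), returning to the start.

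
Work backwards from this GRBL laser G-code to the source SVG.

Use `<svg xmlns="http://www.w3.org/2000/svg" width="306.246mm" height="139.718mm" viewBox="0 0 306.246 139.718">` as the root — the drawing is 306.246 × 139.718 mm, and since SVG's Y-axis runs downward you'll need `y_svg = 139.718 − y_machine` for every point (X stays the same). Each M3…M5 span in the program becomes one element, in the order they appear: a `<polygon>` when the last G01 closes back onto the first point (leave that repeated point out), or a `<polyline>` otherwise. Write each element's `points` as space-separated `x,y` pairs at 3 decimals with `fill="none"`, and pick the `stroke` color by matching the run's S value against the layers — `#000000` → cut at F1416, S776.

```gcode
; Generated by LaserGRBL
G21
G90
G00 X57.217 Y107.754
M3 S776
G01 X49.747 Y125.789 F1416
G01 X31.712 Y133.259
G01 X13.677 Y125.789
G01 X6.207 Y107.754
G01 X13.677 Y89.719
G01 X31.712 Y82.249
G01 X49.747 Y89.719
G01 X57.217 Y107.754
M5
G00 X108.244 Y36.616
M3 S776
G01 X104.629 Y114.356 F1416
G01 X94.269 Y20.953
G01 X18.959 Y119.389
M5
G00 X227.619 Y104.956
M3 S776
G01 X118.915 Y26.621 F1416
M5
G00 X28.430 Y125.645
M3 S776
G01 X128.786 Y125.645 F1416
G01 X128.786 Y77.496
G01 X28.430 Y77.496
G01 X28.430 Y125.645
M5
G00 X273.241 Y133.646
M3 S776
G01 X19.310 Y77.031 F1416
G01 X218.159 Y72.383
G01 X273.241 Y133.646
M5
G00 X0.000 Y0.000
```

y_svg = 139.718 − y_m. Every run uses S776, so all elements get stroke `#000000` (cut).

[1] closed run; points: 57.217,31.964 49.747,13.929 31.712,6.459 13.677,13.929 6.207,31.964 13.677,49.999 31.712,57.469 49.747,49.999

[2] open run; points: 108.244,103.102 104.629,25.362 94.269,118.765 18.959,20.329

[3] open run; points: 227.619,34.762 118.915,113.097

[4] closed run; points: 28.430,14.073 128.786,14.073 128.786,62.222 28.430,62.222

[5] closed run; points: 273.241,6.072 19.310,62.687 218.159,67.335

<svg xmlns="http://www.w3.org/2000/svg" width="306.246mm" height="139.718mm" viewBox="0 0 306.246 139.718">
  <polygon points="57.217,31.964 49.747,13.929 31.712,6.459 13.677,13.929 6.207,31.964 13.677,49.999 31.712,57.469 49.747,49.999" fill="none" stroke="#000000"/>
  <polyline points="108.244,103.102 104.629,25.362 94.269,118.765 18.959,20.329" fill="none" stroke="#000000"/>
  <polyline points="227.619,34.762 118.915,113.097" fill="none" stroke="#000000"/>
  <polygon points="28.430,14.073 128.786,14.073 128.786,62.222 28.430,62.222" fill="none" stroke="#000000"/>
  <polygon points="273.241,6.072 19.310,62.687 218.159,67.335" fill="none" stroke="#000000"/>
</svg>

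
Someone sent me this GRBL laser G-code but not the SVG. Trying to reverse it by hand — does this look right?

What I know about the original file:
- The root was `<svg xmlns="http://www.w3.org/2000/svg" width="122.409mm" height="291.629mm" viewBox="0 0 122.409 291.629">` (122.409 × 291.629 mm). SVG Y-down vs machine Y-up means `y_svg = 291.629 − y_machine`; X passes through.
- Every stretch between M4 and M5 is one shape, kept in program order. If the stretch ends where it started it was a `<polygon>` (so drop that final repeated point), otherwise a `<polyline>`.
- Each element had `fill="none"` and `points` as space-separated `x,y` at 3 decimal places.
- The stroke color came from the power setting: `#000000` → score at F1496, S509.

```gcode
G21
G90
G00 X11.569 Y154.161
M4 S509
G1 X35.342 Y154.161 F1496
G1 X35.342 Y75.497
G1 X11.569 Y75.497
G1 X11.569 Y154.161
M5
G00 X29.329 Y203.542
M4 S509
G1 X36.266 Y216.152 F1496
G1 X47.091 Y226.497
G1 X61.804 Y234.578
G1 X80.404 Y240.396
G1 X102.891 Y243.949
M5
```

y_svg = 291.629 − y_m. Every run uses S509, so all elements get stroke `#000000` (score).

[1] closed run; points: 11.569,137.468 35.342,137.468 35.342,216.132 11.569,216.132

[2] open run; points: 29.329,88.087 36.266,75.477 47.091,65.132 61.804,57.051 80.404,51.233 102.891,47.680

<svg xmlns="http://www.w3.org/2000/svg" width="122.409mm" height="291.629mm" viewBox="0 0 122.409 291.629">
  <polygon points="11.569,137.468 35.342,137.468 35.342,216.132 11.569,216.132" fill="none" stroke="#000000"/>
  <polyline points="29.329,88.087 36.266,75.477 47.091,65.132 61.804,57.051 80.404,51.233 102.891,47.680" fill="none" stroke="#000000"/>
</svg>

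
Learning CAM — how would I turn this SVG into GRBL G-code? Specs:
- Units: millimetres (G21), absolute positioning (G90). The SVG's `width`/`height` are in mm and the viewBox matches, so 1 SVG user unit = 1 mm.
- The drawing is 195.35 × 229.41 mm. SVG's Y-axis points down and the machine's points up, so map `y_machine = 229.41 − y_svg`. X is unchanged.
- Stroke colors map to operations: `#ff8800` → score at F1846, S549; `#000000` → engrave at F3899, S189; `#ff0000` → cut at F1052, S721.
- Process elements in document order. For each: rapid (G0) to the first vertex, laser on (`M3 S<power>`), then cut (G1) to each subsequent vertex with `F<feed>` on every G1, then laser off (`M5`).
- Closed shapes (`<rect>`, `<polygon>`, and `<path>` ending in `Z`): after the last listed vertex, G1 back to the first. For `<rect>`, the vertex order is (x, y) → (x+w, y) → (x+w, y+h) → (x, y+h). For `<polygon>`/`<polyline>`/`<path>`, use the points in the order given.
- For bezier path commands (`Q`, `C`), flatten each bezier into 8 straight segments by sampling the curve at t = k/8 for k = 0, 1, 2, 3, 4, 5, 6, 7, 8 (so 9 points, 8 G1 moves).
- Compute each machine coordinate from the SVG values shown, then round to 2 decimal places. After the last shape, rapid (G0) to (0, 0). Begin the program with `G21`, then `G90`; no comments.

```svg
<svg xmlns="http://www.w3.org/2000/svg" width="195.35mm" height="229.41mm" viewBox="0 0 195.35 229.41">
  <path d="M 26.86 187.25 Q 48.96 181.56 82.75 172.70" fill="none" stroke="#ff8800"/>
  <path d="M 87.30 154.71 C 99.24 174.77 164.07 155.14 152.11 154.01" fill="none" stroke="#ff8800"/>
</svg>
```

1 u = 1 mm; y_m = 229.41 − y.

[1] `<path>` quadratic bezier, #ff8800→score S549 F1846: (26.86,42.16) → (32.57,43.63) → (38.64,45.20) → (45.08,46.87) → (51.88,48.64) → (59.05,50.51) → (66.59,52.48) → (74.49,54.54) → (82.75,56.71)

[2] `<path>` cubic bezier, #ff8800→score S549 F1846: (87.30,74.70) → (94.00,68.92) → (104.15,66.19) → (116.21,65.81) → (128.67,67.10) → (140.01,69.39) → (148.71,71.99) → (153.25,74.22) → (152.11,75.40)

G21
G90
G0 X26.86 Y42.16
M3 S549
G1 X32.57 Y43.63 F1846
G1 X38.64 Y45.20 F1846
G1 X45.08 Y46.87 F1846
G1 X51.88 Y48.64 F1846
G1 X59.05 Y50.51 F1846
G1 X66.59 Y52.48 F1846
G1 X74.49 Y54.54 F1846
G1 X82.75 Y56.71 F1846
M5
G0 X87.30 Y74.70
M3 S549
G1 X94.00 Y68.92 F1846
G1 X104.15 Y66.19 F1846
G1 X116.21 Y65.81 F1846
G1 X128.67 Y67.10 F1846
G1 X140.01 Y69.39 F1846
G1 X148.71 Y71.99 F1846
G1 X153.25 Y74.22 F1846
G1 X152.11 Y75.40 F1846
M5
G0 X0.00 Y0.00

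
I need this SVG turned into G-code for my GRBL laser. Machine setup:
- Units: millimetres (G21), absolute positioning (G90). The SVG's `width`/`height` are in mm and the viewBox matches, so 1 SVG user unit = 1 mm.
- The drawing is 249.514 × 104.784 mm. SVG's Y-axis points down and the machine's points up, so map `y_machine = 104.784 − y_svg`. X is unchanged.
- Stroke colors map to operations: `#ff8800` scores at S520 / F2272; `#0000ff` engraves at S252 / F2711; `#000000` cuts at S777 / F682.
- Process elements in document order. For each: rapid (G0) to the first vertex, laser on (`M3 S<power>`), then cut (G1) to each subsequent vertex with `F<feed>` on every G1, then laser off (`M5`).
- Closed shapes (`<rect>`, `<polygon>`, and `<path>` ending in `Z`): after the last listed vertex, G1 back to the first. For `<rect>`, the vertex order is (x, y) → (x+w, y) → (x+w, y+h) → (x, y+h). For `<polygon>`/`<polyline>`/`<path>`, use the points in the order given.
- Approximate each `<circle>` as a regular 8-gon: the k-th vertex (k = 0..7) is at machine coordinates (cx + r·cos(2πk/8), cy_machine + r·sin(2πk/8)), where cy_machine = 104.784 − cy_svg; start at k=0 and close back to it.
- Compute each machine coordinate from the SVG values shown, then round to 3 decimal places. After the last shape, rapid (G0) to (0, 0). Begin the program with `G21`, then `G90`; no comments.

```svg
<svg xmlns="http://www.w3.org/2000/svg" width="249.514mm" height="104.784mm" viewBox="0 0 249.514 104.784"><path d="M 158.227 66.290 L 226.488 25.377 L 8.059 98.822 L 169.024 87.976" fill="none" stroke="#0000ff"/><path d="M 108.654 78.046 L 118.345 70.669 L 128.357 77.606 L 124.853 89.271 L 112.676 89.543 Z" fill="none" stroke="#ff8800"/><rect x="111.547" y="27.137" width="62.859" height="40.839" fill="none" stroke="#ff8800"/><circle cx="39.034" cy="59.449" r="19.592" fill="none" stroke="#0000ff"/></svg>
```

Since the viewBox matches the mm dimensions, user units are millimetres directly. The only transform is the Y-flip y_m = 104.784 − y_svg.

Shape 1 is a open polyline drawn with `<path>`. Its stroke #0000ff means engrave at S252, F2711. After flipping Y the toolpath is (158.227,38.494) → (226.488,79.407) → (8.059,5.962) → (169.024,16.808).

Shape 2 is a regular polygon drawn with `<path>`. Its stroke #ff8800 means score at S520, F2272. After flipping Y the toolpath is (108.654,26.738) → (118.345,34.115) → (128.357,27.178) → (124.853,15.513) → (112.676,15.241) → (108.654,26.738), returning to the start.

Shape 3 is a rectangle drawn with `<rect>`. Its stroke #ff8800 means score at S520, F2272. After flipping Y the toolpath is (111.547,77.647) → (174.406,77.647) → (174.406,36.808) → (111.547,36.808) → (111.547,77.647), returning to the start.

Shape 4 is a circle drawn with `<circle>`. Its stroke #0000ff means engrave at S252, F2711. After flipping Y the toolpath is (58.626,45.335) → (52.888,59.189) → (39.034,64.927) → (25.180,59.189) → (19.442,45.335) → (25.180,31.481) → (39.034,25.743) → (52.888,31.481) → (58.626,45.335), returning to the start.

G21
G90
G0 X158.227 Y38.494
M3 S252
G1 X226.488 Y79.407 F2711
G1 X8.059 Y5.962 F2711
G1 X169.024 Y16.808 F2711
M5
G0 X108.654 Y26.738
M3 S520
G1 X118.345 Y34.115 F2272
G1 X128.357 Y27.178 F2272
G1 X124.853 Y15.513 F2272
G1 X112.676 Y15.241 F2272
G1 X108.654 Y26.738 F2272
M5
G0 X111.547 Y77.647
M3 S520
G1 X174.406 Y77.647 F2272
G1 X174.406 Y36.808 F2272
G1 X111.547 Y36.808 F2272
G1 X111.547 Y77.647 F2272
M5
G0 X58.626 Y45.335
M3 S252
G1 X52.888 Y59.189 F2711
G1 X39.034 Y64.927 F2711
G1 X25.180 Y59.189 F2711
G1 X19.442 Y45.335 F2711
G1 X25.180 Y31.481 F2711
G1 X39.034 Y25.743 F2711
G1 X52.888 Y31.481 F2711
G1 X58.626 Y45.335 F2711
M5
G0 X0.000 Y0.000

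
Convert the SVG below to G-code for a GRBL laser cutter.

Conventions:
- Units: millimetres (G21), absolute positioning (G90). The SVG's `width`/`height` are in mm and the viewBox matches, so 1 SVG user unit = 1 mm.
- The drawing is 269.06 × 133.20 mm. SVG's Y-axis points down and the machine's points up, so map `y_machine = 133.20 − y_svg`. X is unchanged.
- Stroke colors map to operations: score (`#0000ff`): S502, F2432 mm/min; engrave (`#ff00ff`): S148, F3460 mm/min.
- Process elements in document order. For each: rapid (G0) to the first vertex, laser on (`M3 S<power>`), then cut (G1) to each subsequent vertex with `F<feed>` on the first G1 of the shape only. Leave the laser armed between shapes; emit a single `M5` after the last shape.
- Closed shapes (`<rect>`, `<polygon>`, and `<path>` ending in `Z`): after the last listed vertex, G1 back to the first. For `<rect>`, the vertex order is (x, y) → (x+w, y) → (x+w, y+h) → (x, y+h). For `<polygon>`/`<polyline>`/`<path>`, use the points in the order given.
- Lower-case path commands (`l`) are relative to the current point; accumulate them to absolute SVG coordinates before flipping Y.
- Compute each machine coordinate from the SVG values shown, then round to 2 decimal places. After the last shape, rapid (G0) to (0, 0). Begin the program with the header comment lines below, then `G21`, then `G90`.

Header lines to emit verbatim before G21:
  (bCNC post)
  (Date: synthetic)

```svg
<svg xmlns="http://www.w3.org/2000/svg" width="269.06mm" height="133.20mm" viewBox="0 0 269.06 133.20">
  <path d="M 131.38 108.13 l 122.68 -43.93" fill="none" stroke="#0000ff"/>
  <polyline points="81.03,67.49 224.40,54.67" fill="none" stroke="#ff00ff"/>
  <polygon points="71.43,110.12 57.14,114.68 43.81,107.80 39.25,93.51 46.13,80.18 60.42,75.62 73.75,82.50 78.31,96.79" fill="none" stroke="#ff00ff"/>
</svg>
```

(bCNC post)
(Date: synthetic)
G21
G90
G0 X131.38 Y25.07
M3 S502
G1 X254.06 Y69.00 F2432
G0 X81.03 Y65.71
M3 S148
G1 X224.40 Y78.53 F3460
G0 X71.43 Y23.08
M3 S148
G1 X57.14 Y18.52 F3460
G1 X43.81 Y25.40
G1 X39.25 Y39.69
G1 X46.13 Y53.02
G1 X60.42 Y57.58
G1 X73.75 Y50.70
G1 X78.31 Y36.41
G1 X71.43 Y23.08
M5
G0 X0.00 Y0.00

viewBox `0 0 269.06 133.20` with mm width/height → 1 unit = 1 mm. Flip: y_m = 133.20 − y_svg.

**Shape 1** — `<path>` line segment, stroke `#0000ff` → score (S502, F2432). Machine vertices: (131.38,25.07) → (254.06,69.00). Open path.

**Shape 2** — `<polyline>` line segment, stroke `#ff00ff` → engrave (S148, F3460). Machine vertices: (81.03,65.71) → (224.40,78.53). Open path.

**Shape 3** — `<polygon>` regular polygon, stroke `#ff00ff` → engrave (S148, F3460). Machine vertices: (71.43,23.08) → (57.14,18.52) → (43.81,25.40) → (39.25,39.69) → (46.13,53.02) → (60.42,57.58) → (73.75,50.70) → (78.31,36.41) → (71.43,23.08). Closed: final G1 returns to the first vertex.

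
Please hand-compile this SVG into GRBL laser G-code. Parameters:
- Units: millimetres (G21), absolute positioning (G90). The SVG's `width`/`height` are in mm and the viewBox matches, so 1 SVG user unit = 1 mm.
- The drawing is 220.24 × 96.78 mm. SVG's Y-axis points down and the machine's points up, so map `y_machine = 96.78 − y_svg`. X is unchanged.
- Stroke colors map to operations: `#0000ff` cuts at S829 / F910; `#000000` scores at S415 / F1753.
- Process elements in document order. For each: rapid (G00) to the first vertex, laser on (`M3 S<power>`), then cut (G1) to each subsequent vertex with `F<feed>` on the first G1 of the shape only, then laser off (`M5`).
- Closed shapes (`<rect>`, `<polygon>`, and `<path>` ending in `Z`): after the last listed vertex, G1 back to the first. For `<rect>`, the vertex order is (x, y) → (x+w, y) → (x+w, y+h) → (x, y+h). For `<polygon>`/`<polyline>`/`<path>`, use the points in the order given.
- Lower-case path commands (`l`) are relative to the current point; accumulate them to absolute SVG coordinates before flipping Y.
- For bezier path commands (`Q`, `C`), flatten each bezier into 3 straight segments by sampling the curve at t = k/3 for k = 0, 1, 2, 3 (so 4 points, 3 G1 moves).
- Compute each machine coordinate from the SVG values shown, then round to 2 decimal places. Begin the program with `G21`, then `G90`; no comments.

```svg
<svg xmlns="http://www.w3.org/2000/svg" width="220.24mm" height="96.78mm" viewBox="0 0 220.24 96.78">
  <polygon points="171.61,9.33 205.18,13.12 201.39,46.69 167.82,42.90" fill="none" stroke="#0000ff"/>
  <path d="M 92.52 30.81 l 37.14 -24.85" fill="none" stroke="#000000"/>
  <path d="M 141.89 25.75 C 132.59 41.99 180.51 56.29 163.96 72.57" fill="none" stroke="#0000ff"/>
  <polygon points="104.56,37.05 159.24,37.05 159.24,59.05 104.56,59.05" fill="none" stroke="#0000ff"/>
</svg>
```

viewBox `0 0 220.24 96.78` with mm width/height → 1 unit = 1 mm. Flip: y_m = 96.78 − y_svg.

**Shape 1** — `<polygon>` regular polygon, stroke `#0000ff` → cut (S829, F910). Machine vertices: (171.61,87.45) → (205.18,83.66) → (201.39,50.09) → (167.82,53.88) → (171.61,87.45). Closed: final G1 returns to the first vertex.

**Shape 2** — `<path>` line segment, stroke `#000000` → score (S415, F1753). Machine vertices: (92.52,65.97) → (129.66,90.82). Open path.

**Shape 3** — `<path>` cubic bezier, stroke `#0000ff` → cut (S829, F910). Control points (SVG): P0=(141.89,25.75), P1=(132.59,41.99), P2=(180.51,56.29), P3=(163.96,72.57); sampled at t=k/3. Machine vertices: (141.89,71.03) → (147.16,55.29) → (163.53,39.98) → (163.96,24.21). Open path.

**Shape 4** — `<polygon>` rectangle, stroke `#0000ff` → cut (S829, F910). Machine vertices: (104.56,59.73) → (159.24,59.73) → (159.24,37.73) → (104.56,37.73) → (104.56,59.73). Closed: final G1 returns to the first vertex.

G21
G90
G00 X171.61 Y87.45
M3 S829
G1 X205.18 Y83.66 F910
G1 X201.39 Y50.09
G1 X167.82 Y53.88
G1 X171.61 Y87.45
M5
G00 X92.52 Y65.97
M3 S415
G1 X129.66 Y90.82 F1753
M5
G00 X141.89 Y71.03
M3 S829
G1 X147.16 Y55.29 F910
G1 X163.53 Y39.98
G1 X163.96 Y24.21
M5
G00 X104.56 Y59.73
M3 S829
G1 X159.24 Y59.73 F910
G1 X159.24 Y37.73
G1 X104.56 Y37.73
G1 X104.56 Y59.73
M5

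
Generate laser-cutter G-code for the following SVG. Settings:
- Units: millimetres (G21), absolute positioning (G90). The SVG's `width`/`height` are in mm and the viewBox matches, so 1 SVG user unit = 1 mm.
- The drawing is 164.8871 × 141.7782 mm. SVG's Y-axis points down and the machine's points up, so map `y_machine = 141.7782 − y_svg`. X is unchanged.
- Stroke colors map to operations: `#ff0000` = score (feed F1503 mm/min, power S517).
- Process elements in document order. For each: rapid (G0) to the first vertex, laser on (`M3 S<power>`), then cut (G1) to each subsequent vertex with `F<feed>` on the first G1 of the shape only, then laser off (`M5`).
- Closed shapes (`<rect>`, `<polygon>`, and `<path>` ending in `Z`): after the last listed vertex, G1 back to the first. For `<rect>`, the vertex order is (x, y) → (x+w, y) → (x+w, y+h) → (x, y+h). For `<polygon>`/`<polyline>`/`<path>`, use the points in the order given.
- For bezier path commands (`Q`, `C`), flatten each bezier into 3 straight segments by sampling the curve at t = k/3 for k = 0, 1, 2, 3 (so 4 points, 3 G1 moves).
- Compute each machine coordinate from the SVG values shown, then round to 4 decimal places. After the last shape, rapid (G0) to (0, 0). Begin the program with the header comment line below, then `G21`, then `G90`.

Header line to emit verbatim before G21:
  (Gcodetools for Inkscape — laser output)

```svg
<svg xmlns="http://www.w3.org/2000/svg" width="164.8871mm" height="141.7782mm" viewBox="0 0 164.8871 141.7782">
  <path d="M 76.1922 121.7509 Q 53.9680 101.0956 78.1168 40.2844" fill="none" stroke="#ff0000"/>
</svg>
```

(Gcodetools for Inkscape — laser output)
G21
G90
G0 X76.1922 Y20.0273
M3 S517
G1 X66.5286 Y38.2593 F1503
G1 X67.1702 Y65.4148
G1 X78.1168 Y101.4938
M5
G0 X0.0000 Y0.0000

Since the viewBox matches the mm dimensions, user units are millimetres directly. The only transform is the Y-flip y_m = 141.7782 − y_svg.

Shape 1 is a quadratic bezier drawn with `<path>`. Its stroke #ff0000 means score at S517, F1503. After flipping Y the toolpath is (76.1922,20.0273) → (66.5286,38.2593) → (67.1702,65.4148) → (78.1168,101.4938).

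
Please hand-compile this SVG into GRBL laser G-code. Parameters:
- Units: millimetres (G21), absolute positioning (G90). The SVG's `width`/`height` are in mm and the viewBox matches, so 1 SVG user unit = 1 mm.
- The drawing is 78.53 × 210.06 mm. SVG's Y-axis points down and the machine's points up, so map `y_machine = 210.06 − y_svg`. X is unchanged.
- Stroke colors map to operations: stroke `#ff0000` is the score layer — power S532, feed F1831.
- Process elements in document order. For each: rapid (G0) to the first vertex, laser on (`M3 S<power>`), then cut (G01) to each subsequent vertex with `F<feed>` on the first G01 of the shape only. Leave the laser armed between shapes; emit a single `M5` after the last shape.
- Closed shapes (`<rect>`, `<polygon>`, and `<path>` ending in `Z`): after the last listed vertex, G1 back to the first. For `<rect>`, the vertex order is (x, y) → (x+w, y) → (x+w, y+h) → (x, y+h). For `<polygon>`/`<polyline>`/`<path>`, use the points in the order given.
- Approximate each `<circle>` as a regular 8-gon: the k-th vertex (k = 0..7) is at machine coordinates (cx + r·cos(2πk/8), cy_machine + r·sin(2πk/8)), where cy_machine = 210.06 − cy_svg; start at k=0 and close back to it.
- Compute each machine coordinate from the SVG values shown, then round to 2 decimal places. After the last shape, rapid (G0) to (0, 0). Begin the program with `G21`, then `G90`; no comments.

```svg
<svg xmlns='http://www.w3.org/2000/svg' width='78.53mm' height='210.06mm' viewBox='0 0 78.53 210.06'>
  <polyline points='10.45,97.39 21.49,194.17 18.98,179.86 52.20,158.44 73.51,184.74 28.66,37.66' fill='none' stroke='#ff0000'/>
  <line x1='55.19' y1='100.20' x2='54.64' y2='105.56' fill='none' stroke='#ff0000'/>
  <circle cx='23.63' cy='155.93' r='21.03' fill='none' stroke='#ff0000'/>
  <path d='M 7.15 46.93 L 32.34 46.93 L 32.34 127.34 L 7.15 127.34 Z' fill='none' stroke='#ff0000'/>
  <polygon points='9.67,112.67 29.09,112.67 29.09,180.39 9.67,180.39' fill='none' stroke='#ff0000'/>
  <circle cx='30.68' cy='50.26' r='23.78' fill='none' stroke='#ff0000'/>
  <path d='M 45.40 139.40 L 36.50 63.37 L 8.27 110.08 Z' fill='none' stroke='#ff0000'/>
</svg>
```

1 u = 1 mm; y_m = 210.06 − y.

[1] `<polyline>` open polyline, #ff0000→score S532 F1831: (10.45,112.67) → (21.49,15.89) → (18.98,30.20) → (52.20,51.62) → (73.51,25.32) → (28.66,172.40)

[2] `<line>` line segment, #ff0000→score S532 F1831: (55.19,109.86) → (54.64,104.50)

[3] `<circle>` circle, #ff0000→score S532 F1831: (44.66,54.13) → (38.50,69.00) → (23.63,75.16) → (8.76,69.00) → (2.60,54.13) → (8.76,39.26) → (23.63,33.10) → (38.50,39.26) → (44.66,54.13) (closed)

[4] `<path>` rectangle, #ff0000→score S532 F1831: (7.15,163.13) → (32.34,163.13) → (32.34,82.72) → (7.15,82.72) → (7.15,163.13) (closed)

[5] `<polygon>` rectangle, #ff0000→score S532 F1831: (9.67,97.39) → (29.09,97.39) → (29.09,29.67) → (9.67,29.67) → (9.67,97.39) (closed)

[6] `<circle>` circle, #ff0000→score S532 F1831: (54.46,159.80) → (47.49,176.61) → (30.68,183.58) → (13.87,176.61) → (6.90,159.80) → (13.87,142.99) → (30.68,136.02) → (47.49,142.99) → (54.46,159.80) (closed)

[7] `<path>` closed polygon, #ff0000→score S532 F1831: (45.40,70.66) → (36.50,146.69) → (8.27,99.98) → (45.40,70.66) (closed)

G21
G90
G0 X10.45 Y112.67
M3 S532
G01 X21.49 Y15.89 F1831
G01 X18.98 Y30.20
G01 X52.20 Y51.62
G01 X73.51 Y25.32
G01 X28.66 Y172.40
G0 X55.19 Y109.86
M3 S532
G01 X54.64 Y104.50 F1831
G0 X44.66 Y54.13
M3 S532
G01 X38.50 Y69.00 F1831
G01 X23.63 Y75.16
G01 X8.76 Y69.00
G01 X2.60 Y54.13
G01 X8.76 Y39.26
G01 X23.63 Y33.10
G01 X38.50 Y39.26
G01 X44.66 Y54.13
G0 X7.15 Y163.13
M3 S532
G01 X32.34 Y163.13 F1831
G01 X32.34 Y82.72
G01 X7.15 Y82.72
G01 X7.15 Y163.13
G0 X9.67 Y97.39
M3 S532
G01 X29.09 Y97.39 F1831
G01 X29.09 Y29.67
G01 X9.67 Y29.67
G01 X9.67 Y97.39
G0 X54.46 Y159.80
M3 S532
G01 X47.49 Y176.61 F1831
G01 X30.68 Y183.58
G01 X13.87 Y176.61
G01 X6.90 Y159.80
G01 X13.87 Y142.99
G01 X30.68 Y136.02
G01 X47.49 Y142.99
G01 X54.46 Y159.80
G0 X45.40 Y70.66
M3 S532
G01 X36.50 Y146.69 F1831
G01 X8.27 Y99.98
G01 X45.40 Y70.66
M5
G0 X0.00 Y0.00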